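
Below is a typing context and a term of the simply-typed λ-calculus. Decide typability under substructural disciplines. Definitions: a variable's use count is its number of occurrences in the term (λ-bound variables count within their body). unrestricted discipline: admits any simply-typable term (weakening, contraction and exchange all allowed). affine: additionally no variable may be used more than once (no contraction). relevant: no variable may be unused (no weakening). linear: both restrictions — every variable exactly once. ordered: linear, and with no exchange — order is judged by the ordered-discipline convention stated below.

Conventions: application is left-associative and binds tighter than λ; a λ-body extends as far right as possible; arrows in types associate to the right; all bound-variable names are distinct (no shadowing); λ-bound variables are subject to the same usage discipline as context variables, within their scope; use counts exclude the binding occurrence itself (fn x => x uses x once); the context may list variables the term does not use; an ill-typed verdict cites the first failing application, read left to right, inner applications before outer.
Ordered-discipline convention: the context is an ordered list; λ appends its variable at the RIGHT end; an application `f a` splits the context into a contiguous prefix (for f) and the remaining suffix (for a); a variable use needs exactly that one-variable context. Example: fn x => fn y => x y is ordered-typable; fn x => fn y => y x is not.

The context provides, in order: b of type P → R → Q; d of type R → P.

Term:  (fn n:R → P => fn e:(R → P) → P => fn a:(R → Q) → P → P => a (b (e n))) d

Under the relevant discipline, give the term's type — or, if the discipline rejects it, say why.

term : ((R → P) → P) → ((R → Q) → P → P) → P → P
variable uses: b=1, d=1, n (λ-bound)=1, e (λ-bound)=1, a (λ-bound)=1
left-to-right use order: a, b, e, n, d
typing: ✓ — ((R → P) → P) → ((R → Q) → P → P) → P → P
across the five disciplines: ordered ✗ · linear ✓ · affine ✓ · relevant ✓ · unrestricted ✓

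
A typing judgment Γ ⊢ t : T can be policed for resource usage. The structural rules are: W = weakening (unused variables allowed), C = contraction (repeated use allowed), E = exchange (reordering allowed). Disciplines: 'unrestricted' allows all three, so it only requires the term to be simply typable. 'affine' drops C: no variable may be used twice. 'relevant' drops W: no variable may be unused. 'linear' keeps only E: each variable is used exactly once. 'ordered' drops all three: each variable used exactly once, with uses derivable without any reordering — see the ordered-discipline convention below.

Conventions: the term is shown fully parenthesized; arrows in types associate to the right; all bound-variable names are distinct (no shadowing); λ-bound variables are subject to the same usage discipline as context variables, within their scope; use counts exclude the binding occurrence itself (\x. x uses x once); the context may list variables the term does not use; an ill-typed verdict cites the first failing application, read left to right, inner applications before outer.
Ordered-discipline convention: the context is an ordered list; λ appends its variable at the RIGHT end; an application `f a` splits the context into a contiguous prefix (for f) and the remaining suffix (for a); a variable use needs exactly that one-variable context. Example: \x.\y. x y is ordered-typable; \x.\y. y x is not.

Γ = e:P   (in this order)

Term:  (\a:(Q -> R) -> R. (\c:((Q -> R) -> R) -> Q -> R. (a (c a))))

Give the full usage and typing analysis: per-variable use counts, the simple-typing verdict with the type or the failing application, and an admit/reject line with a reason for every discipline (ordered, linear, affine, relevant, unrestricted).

usage: e ×0, a (λ-bound) ×2, c (λ-bound) ×1
uses in reading order: a, c, a
typing: well-typed at ((Q -> R) -> R) -> (((Q -> R) -> R) -> Q -> R) -> R
ordered: ✗ — uses contraction: a ×2; e left unused
linear: ✗ — uses contraction: a ×2; e left unused
affine: ✗ — uses contraction: a ×2
relevant: ✗ — e left unused
unrestricted: ✓ — type-checks (((Q -> R) -> R) -> (((Q -> R) -> R) -> Q -> R) -> R) and nothing is barred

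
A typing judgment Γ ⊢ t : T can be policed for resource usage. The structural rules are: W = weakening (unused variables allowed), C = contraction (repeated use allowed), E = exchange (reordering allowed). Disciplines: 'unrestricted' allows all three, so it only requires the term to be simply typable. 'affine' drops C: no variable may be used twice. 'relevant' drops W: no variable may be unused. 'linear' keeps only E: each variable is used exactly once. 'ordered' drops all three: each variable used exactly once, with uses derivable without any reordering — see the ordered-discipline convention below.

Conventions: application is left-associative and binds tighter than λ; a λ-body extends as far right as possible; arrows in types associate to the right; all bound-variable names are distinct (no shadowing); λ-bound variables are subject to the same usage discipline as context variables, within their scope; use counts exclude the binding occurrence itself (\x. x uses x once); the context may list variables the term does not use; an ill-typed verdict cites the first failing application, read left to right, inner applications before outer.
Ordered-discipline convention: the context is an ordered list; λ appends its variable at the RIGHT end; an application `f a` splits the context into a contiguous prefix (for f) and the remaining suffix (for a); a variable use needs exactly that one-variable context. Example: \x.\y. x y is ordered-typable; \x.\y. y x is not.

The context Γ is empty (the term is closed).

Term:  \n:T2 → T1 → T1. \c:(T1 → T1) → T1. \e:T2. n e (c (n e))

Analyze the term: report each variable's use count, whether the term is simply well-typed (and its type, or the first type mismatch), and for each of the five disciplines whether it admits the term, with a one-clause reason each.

use counts: n (bound): 2×; c (bound): 1×; e (bound): 2×
order of uses: n, e, c, n, e
typing: ✓ — (T2 → T1 → T1) → ((T1 → T1) → T1) → T2 → T1
ordered: ✗, repeated use of n ×2, e ×2
linear: ✗, repeated use of n ×2, e ×2
affine: ✗, repeated use of n ×2, e ×2
relevant: ✓, every one of n, c, e appears
unrestricted: ✓, well-typed at (T2 → T1 → T1) → ((T1 → T1) → T1) → T2 → T1; no restrictions here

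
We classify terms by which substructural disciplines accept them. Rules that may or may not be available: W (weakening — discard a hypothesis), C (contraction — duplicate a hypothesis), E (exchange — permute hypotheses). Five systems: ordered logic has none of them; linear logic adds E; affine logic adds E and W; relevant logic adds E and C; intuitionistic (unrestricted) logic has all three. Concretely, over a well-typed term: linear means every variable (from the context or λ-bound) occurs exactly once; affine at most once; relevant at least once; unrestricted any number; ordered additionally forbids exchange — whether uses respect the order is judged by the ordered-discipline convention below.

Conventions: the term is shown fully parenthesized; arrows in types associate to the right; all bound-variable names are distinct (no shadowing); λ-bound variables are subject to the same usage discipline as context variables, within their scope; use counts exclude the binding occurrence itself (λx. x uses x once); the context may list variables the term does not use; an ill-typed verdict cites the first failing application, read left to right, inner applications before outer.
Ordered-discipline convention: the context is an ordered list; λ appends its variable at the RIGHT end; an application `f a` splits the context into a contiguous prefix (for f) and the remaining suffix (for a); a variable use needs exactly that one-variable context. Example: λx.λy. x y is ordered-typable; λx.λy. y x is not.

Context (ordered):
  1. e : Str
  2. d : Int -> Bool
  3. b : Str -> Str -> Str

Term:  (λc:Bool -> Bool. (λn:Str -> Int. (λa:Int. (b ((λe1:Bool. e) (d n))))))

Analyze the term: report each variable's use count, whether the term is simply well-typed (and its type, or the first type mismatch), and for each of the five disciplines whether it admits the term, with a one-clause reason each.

counts: e ×1, d ×1, b ×1, c [bound] ×0, n [bound] ×1, a [bound] ×0, e1 [bound] ×0
use order (left to right): b, e, d, n
typing: ill-typed: argument of type Str -> Int where Int is required
ordered: ✗, fails simple typing
linear: ✗, a type mismatch blocks all five
affine: ✗, the type mismatch rejects it
relevant: ✗, not simply typable
unrestricted: ✗, fails simple typing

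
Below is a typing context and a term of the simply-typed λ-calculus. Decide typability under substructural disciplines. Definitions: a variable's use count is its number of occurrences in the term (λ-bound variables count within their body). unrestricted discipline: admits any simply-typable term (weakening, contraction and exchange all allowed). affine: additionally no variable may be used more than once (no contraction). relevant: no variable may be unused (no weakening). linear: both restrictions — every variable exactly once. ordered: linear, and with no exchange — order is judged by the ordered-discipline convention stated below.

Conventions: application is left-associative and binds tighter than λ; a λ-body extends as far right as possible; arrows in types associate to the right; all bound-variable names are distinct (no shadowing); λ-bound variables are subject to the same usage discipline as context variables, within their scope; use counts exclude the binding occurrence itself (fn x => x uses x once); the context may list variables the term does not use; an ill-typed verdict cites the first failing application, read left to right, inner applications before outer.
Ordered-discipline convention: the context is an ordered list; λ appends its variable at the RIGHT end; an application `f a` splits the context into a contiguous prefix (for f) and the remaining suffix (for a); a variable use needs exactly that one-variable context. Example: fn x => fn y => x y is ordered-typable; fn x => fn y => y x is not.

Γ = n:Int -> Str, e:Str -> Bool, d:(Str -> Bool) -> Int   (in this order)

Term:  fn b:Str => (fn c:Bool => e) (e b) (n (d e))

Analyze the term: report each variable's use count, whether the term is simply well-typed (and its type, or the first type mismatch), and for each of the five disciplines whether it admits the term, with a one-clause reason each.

usage: n: 1×, e: 3×, d: 1×, b (bound): 1×, c (bound): 0×
left-to-right use order: e, e, b, n, d, e
typing: well-typed — term : Str -> Bool
ordered ✗ (e ×3 used more than once (contraction); c left unused)
linear ✗ (e ×3 used more than once (contraction); c left unused)
affine ✗ (e ×3 used more than once (contraction))
relevant ✗ (c left unused)
unrestricted ✓ (well-typed at Str -> Bool; no restrictions here)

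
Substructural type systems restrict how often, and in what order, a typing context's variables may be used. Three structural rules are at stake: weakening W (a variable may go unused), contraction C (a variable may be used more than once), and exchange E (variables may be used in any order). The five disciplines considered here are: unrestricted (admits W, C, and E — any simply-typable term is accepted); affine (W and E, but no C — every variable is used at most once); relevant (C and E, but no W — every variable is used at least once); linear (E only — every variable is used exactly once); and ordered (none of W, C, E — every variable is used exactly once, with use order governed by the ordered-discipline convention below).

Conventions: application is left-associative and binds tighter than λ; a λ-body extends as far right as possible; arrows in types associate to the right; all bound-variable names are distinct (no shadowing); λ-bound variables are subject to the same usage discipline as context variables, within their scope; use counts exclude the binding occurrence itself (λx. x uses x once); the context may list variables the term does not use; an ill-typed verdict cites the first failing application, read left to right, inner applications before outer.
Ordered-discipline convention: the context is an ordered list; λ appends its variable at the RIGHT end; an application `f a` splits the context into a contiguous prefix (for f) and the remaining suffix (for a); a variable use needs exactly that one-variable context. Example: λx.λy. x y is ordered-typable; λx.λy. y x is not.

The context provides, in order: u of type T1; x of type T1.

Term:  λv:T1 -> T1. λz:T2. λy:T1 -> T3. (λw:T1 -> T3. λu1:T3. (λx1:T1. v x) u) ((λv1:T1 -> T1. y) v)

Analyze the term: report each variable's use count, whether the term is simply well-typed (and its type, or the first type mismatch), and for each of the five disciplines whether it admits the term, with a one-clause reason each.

use counts: u ×1; x ×1; v (λ-bound) ×2; z (λ-bound) ×0; y (λ-bound) ×1; w (λ-bound) ×0; u1 (λ-bound) ×0; x1 (λ-bound) ×0; v1 (λ-bound) ×0
order of uses: v, x, u, y, v
typing: well-typed at (T1 -> T1) -> T2 -> (T1 -> T3) -> T3 -> T1
ordered: ✗ — repeated use of v ×2; unused: z, w, u1, x1, v1 — weakening required
linear: ✗ — repeated use of v ×2; unused: z, w, u1, x1, v1 — weakening required
affine: ✗ — repeated use of v ×2
relevant: ✗ — unused: z, w, u1, x1, v1 — weakening required
unrestricted: ✓ — simply typable at (T1 -> T1) -> T2 -> (T1 -> T3) -> T3 -> T1; W, C, E all held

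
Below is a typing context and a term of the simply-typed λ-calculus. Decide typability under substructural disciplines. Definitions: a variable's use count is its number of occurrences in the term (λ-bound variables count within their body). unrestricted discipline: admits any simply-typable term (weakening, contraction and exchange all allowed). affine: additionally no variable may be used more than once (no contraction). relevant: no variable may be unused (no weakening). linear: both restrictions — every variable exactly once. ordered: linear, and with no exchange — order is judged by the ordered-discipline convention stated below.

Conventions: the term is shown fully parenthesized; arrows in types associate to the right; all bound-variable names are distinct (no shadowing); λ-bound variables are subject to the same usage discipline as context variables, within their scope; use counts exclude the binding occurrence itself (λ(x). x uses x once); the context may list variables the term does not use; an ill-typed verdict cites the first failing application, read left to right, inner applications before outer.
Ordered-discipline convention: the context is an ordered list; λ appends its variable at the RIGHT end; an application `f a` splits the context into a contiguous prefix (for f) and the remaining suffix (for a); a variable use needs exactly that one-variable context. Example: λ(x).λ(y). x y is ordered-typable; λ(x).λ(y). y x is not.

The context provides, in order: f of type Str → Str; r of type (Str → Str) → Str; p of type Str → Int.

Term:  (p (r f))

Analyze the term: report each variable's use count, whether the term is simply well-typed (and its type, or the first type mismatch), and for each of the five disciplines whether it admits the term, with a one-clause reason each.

variable uses: f=1, r=1, p=1
use order (left to right): p, r, f
typing: ✓ — Int
ordered: ✗ — no ordered split (uses run p, r, f)
linear: ✓ — each of f, r, p used exactly once
affine: ✓ — f, r, p: no repeats, contraction unneeded
relevant: ✓ — f, r, p: all used, weakening unneeded
unrestricted: ✓ — simply typable at Int; W, C, E all held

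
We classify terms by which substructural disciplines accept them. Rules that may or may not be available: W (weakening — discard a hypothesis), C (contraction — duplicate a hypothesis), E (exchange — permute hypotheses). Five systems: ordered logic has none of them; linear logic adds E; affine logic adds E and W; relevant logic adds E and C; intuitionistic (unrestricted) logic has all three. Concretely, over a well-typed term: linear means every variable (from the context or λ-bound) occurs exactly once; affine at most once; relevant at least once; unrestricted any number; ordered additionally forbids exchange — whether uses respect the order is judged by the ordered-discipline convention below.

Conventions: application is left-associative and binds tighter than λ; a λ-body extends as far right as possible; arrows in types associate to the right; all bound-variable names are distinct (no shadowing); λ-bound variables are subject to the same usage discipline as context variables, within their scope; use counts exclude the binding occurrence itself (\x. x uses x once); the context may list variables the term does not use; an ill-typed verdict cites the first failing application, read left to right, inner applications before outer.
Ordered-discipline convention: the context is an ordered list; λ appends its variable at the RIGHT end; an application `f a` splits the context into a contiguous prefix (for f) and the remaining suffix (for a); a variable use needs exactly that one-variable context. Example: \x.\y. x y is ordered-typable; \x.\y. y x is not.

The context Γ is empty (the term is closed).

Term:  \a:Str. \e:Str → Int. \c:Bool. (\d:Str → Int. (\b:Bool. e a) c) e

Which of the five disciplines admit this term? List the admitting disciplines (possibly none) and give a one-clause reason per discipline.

accepted by: unrestricted
use counts: a [bound]: 1; e [bound]: 2; c [bound]: 1; d [bound]: 0; b [bound]: 0
uses in reading order: e, a, c, e
typing: well-typed at Str → (Str → Int) → Bool → Int
ordered: ✗, e ×2 used more than once (contraction); d, b left unused
linear: ✗, e ×2 used more than once (contraction); d, b left unused
affine: ✗, e ×2 used more than once (contraction)
relevant: ✗, d, b left unused
unrestricted: ✓, simply typable at Str → (Str → Int) → Bool → Int; W, C, E all held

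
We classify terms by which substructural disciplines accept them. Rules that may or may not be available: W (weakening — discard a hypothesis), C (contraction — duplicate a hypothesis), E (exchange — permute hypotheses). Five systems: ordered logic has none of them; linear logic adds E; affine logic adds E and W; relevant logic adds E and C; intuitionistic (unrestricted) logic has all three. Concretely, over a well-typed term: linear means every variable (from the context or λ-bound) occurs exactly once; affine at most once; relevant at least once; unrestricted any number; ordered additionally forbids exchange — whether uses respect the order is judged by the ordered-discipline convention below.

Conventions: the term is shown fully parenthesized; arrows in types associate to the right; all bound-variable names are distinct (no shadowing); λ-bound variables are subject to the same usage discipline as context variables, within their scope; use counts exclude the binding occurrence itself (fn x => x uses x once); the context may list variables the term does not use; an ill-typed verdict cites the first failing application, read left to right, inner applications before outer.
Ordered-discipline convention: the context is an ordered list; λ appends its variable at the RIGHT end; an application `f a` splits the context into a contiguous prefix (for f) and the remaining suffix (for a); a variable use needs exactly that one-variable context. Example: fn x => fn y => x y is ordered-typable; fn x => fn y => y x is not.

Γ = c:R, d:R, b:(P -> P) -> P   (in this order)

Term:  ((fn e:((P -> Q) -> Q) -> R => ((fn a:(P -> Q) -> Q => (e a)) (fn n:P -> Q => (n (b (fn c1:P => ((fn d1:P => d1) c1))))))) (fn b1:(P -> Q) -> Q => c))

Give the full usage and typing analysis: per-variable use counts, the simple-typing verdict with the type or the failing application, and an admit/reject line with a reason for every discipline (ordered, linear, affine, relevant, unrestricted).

variable uses: c ×1; d ×0; b ×1; e (λ-bound) ×1; a (λ-bound) ×1; n (λ-bound) ×1; c1 (λ-bound) ×1; d1 (λ-bound) ×1; b1 (λ-bound) ×0
use order (left to right): e, a, n, b, d1, c1, c
typing: well-typed at R
ordered: ✗, unused: d, b1 — weakening required
linear: ✗, unused: d, b1 — weakening required
affine: ✓, at most one use each (c, d, b, e, a, n, c1, d1, b1)
relevant: ✗, unused: d, b1 — weakening required
unrestricted: ✓, simply typable at R; W, C, E all held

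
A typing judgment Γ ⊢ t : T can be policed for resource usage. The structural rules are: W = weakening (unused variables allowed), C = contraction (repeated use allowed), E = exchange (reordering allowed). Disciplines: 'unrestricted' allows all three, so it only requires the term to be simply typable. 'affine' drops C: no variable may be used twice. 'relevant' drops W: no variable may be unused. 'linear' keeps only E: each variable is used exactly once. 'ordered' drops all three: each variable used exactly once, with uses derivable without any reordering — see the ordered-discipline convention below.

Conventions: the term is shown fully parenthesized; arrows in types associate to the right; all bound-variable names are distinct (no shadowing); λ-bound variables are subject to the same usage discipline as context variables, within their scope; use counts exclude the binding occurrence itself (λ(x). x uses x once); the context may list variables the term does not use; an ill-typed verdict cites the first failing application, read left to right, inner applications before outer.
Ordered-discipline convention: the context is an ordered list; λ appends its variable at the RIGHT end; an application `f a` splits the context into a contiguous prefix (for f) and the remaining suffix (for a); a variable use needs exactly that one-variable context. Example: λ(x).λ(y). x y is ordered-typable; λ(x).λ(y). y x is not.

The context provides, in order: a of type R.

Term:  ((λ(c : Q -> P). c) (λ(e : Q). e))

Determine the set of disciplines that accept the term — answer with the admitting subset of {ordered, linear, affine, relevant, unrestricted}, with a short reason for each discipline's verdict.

admitted by: none
use counts: a: 0, c (λ-bound): 1, e (λ-bound): 1
uses in reading order: c, e
typing: ill-typed: argument of type Q -> Q where Q -> P is required
ordered: ✗ — a type mismatch blocks all five
linear: ✗ — the type mismatch rejects it
affine: ✗ — not simply typable
relevant: ✗ — fails simple typing
unrestricted: ✗ — a type mismatch blocks all five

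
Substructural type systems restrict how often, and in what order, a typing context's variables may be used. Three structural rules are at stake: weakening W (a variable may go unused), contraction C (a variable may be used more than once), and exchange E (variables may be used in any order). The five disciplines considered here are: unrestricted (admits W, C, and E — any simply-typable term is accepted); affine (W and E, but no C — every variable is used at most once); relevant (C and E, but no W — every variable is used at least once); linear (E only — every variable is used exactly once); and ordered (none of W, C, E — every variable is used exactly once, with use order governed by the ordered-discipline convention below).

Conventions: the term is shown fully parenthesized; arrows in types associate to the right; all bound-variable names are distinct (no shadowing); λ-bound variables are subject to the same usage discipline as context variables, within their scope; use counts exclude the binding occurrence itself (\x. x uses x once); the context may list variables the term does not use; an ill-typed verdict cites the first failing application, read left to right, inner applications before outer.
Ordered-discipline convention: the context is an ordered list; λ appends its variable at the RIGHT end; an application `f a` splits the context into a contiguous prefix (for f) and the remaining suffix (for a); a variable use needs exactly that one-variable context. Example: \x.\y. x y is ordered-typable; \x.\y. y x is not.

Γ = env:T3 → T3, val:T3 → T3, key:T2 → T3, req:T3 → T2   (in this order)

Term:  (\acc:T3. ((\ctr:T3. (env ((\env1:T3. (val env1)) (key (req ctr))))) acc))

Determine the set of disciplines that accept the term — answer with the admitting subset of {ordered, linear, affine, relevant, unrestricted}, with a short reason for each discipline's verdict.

admitted by: ordered, linear, affine, relevant, unrestricted
usage: env=1; val=1; key=1; req=1; acc (λ-bound)=1; ctr (λ-bound)=1; env1 (λ-bound)=1
order of uses: env, val, env1, key, req, ctr, acc
typing: well-typed — term : T3 → T3
ordered: ✓ — one use each (env, val, key, req, acc, ctr, env1); ordered split holds
linear: ✓ — exactly-once usage across env, val, key, req, acc, ctr, env1
affine: ✓ — at most one use each (env, val, key, req, acc, ctr, env1)
relevant: ✓ — at least one use each (env, val, key, req, acc, ctr, env1)
unrestricted: ✓ — type-checks (T3 → T3) and nothing is barred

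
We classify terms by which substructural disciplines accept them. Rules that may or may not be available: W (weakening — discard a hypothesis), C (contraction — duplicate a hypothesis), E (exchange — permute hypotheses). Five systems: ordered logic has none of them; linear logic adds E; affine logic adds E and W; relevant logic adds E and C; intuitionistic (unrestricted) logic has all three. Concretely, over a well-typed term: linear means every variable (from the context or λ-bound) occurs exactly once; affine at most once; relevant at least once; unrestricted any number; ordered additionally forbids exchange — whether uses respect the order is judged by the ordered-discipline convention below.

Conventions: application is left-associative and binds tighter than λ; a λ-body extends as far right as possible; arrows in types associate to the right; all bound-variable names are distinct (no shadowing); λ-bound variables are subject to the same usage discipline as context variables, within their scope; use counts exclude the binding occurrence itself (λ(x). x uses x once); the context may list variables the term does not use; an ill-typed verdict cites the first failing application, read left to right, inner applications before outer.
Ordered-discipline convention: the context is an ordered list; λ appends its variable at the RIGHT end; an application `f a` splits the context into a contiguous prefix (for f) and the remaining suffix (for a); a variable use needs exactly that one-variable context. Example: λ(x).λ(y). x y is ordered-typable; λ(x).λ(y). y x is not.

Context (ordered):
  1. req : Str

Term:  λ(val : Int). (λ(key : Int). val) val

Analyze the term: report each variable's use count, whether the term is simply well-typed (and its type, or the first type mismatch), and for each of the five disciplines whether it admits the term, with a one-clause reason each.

variable uses: req=0, val [bound]=2, key [bound]=0
order of uses: val, val
typing: ✓ — Int -> Int
ordered: ✗ — val ×2 used more than once (contraction); unused: req, key — weakening required
linear: ✗ — val ×2 used more than once (contraction); unused: req, key — weakening required
affine: ✗ — val ×2 used more than once (contraction)
relevant: ✗ — unused: req, key — weakening required
unrestricted: ✓ — simply typable at Int -> Int; W, C, E all held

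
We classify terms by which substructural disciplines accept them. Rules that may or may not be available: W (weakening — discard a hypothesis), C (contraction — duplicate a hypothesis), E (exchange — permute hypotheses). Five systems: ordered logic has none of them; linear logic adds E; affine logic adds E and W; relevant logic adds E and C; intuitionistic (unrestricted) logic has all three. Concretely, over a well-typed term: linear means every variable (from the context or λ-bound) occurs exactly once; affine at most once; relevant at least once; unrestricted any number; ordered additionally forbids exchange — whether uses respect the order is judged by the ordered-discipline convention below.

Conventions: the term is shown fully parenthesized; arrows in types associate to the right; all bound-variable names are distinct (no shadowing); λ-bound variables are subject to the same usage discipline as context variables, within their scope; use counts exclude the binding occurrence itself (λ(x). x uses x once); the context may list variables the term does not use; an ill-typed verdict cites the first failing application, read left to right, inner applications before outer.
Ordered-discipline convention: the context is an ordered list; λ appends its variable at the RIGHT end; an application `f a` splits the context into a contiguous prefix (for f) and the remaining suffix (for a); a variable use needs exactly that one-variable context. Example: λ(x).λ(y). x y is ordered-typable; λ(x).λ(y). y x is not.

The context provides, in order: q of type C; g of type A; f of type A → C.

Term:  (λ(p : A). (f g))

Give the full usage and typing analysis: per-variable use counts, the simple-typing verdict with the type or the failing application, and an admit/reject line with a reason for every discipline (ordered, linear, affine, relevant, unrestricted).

variable uses: q=0; g=1; f=1; p (λ-bound)=0
left-to-right use order: f, g
typing: well-typed — term : A → C
ordered: ✗, needs weakening: q, p unused
linear: ✗, needs weakening: q, p unused
affine: ✓, q, g, f, p: no repeats, contraction unneeded
relevant: ✗, needs weakening: q, p unused
unrestricted: ✓, type-checks (A → C) and nothing is barred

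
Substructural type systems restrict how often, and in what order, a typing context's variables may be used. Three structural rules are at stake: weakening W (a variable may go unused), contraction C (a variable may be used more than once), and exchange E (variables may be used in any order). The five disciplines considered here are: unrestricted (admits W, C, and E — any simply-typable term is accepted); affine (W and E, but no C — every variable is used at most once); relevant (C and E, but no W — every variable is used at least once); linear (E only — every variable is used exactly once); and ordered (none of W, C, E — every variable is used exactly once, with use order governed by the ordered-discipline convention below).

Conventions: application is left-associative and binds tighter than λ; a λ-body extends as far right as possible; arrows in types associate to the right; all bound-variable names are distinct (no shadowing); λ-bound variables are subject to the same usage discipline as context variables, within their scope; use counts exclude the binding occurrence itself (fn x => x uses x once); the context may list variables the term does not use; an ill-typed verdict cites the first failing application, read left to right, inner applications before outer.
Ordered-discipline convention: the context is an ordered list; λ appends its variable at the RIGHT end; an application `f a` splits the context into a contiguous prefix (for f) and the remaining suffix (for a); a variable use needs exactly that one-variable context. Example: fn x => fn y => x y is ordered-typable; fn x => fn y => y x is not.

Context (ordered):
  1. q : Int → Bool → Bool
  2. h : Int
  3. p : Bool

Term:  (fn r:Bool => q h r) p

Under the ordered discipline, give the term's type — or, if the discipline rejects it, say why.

term : Bool
use counts: q ×1; h ×1; p ×1; r (λ-bound) ×1
use order (left to right): q, h, r, p
typing: ✓ — Bool
all disciplines: ordered ✓; linear ✓; affine ✓; relevant ✓; unrestricted ✓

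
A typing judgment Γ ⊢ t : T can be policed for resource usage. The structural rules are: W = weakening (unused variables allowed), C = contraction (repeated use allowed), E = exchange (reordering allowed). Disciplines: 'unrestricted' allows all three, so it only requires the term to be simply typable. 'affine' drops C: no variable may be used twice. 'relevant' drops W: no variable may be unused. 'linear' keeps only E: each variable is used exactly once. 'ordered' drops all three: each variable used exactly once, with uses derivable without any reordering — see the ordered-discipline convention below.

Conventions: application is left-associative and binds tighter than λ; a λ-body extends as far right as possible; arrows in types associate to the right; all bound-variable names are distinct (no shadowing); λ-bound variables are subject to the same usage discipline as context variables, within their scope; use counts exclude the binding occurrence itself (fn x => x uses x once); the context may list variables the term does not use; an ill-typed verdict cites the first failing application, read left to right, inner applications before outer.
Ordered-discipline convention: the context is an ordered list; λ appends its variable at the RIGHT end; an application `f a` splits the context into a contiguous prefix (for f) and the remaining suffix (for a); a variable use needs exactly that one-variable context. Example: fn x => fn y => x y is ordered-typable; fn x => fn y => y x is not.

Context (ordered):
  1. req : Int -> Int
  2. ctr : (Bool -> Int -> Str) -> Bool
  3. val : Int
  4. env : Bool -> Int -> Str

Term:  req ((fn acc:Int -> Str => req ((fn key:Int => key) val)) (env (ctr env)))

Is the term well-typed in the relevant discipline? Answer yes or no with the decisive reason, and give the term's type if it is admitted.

no — needs weakening: acc unused
counts: req ×2, ctr ×1, val ×1, env ×2, acc (λ-bound) ×0, key (λ-bound) ×1
order of uses: req, req, key, val, env, ctr, env
typing: well-typed — term : Int
across the five disciplines: ordered ✗; linear ✗; affine ✗; relevant ✗; unrestricted ✓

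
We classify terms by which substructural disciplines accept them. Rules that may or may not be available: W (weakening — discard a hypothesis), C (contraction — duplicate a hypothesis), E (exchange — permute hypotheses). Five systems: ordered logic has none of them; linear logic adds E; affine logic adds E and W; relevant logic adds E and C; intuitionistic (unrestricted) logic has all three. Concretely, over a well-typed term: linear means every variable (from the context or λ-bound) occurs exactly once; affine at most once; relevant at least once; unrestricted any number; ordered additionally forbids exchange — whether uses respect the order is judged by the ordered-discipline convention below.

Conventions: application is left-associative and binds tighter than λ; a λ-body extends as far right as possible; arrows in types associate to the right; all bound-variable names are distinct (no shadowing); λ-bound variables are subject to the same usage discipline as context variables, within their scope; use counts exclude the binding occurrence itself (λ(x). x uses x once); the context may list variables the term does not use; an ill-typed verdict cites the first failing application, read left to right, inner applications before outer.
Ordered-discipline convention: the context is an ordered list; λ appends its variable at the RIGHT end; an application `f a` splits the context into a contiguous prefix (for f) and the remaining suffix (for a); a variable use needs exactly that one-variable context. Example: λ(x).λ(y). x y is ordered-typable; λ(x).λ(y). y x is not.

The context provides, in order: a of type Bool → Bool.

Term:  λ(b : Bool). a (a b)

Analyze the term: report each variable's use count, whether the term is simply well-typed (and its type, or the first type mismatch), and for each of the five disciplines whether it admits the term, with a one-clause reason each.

usage: a: 2×; b (λ-bound): 1×
use order (left to right): a, a, b
typing: well-typed — term : Bool → Bool
ordered: ✗ — needs contraction — a ×2
linear: ✗ — needs contraction — a ×2
affine: ✗ — needs contraction — a ×2
relevant: ✓ — a, b: all used, weakening unneeded
unrestricted: ✓ — well-typed at Bool → Bool; no restrictions here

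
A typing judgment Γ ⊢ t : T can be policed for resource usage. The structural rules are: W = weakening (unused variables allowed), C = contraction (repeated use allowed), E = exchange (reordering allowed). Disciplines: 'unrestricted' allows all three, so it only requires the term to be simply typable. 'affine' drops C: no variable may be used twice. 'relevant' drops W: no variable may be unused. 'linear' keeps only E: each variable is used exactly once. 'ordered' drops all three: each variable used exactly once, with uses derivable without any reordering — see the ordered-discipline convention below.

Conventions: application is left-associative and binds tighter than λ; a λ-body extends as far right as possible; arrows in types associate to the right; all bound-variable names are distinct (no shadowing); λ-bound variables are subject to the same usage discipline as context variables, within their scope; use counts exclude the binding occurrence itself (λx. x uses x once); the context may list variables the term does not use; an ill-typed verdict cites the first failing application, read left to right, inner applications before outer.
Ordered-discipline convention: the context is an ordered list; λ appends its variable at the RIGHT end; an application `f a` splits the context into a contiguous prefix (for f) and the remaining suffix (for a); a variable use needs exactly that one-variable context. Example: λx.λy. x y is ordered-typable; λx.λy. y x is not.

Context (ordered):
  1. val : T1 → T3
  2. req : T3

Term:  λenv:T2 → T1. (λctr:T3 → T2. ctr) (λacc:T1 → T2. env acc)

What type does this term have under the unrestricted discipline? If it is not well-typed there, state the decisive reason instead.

not well-typed under unrestricted — a type mismatch blocks all five
use counts: val ×0, req ×0, env (λ-bound) ×1, ctr (λ-bound) ×1, acc (λ-bound) ×1
order of uses: ctr, env, acc
typing: ill-typed: an argument T1 → T2 mismatches the expected T2
summary: ordered ✗ | linear ✗ | affine ✗ | relevant ✗ | unrestricted ✗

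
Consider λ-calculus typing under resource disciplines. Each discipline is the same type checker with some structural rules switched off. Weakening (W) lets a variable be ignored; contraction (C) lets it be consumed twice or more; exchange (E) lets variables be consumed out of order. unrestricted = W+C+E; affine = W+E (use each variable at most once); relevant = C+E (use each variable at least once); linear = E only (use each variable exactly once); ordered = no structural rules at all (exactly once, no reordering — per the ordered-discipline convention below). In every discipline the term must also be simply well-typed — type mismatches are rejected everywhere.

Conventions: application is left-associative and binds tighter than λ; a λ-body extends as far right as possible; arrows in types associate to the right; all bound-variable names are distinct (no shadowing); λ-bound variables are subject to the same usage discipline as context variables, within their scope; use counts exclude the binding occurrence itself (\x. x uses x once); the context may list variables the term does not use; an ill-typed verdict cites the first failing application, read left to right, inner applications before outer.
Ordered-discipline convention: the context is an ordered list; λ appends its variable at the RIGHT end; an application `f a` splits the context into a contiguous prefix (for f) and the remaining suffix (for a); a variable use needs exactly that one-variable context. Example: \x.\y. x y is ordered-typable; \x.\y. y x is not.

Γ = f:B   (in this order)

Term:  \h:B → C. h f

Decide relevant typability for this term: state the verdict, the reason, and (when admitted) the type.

yes — f, h: all used, weakening unneeded; term : (B → C) → C
variable uses: f ×1; h (bound) ×1
order of uses: h, f
typing: ✓ — (B → C) → C
per-discipline verdicts: ordered ✗, linear ✓, affine ✓, relevant ✓, unrestricted ✓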